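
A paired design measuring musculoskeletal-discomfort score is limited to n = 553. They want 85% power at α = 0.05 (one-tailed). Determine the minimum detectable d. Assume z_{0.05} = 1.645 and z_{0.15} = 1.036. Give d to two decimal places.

For a single sample (or paired design) of n = 553: d_min = (z_{α} + z_β)/√n.
z-sum = 1.645 + 1.036 = 2.681.
d_min = 2.681 / √553 = 2.681 / 23.516 = 0.114.

d_min ≈ 0.11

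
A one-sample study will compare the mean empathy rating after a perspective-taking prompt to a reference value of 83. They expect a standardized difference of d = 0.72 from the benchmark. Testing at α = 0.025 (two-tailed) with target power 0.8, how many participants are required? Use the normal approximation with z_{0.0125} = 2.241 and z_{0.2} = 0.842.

n = 19

For a one-sample test: n = ((z_{α/2} + z_β) / d)².
z_{α/2} + z_β = 2.241 + 0.842 = 3.083.
n = (3.083 / 0.72)² = 4.282² = 18.34.
Round up.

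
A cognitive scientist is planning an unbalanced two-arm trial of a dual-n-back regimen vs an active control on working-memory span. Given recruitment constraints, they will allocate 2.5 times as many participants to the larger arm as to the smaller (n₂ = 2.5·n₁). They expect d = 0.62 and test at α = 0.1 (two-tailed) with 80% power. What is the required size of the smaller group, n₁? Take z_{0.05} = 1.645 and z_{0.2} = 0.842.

With allocation ratio k = n₂/n₁ = 2.5, Var(x̄₁−x̄₂) = σ²(1/n₁ + 1/(k·n₁)) = σ²·(k+1)/(k·n₁).
So n₁ = (1 + 1/k)·((z_{α/2} + z_β)/d)² = 1.400 × (2.487/0.62)².
n₁ = 1.400 × 16.09 = 22.5.
Round up: n₁ = 23, giving n₂ = ⌈2.5 × 23⌉ = ⌈57.5⌉ = 58.

n₁ = 23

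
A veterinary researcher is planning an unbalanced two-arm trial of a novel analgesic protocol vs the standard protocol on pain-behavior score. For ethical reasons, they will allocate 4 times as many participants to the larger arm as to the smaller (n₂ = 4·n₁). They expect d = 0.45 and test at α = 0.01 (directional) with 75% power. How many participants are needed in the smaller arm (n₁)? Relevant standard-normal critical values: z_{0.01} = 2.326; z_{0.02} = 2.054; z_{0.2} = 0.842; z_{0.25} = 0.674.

With allocation ratio k = n₂/n₁ = 4, Var(x̄₁−x̄₂) = σ²(1/n₁ + 1/(k·n₁)) = σ²·(k+1)/(k·n₁).
So n₁ = (1 + 1/k)·((z_{α} + z_β)/d)² = 1.250 × (3.000/0.45)².
n₁ = 1.250 × 44.44 = 55.6.
Round up: n₁ = 56, giving n₂ = 4 × 56 = 224.

n₁ = 56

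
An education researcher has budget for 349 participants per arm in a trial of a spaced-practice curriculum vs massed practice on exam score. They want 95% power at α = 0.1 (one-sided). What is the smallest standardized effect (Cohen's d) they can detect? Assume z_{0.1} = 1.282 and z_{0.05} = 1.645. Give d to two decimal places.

For two independent groups of n = 349 each: d_min = (z_{α} + z_β)·√(2/n).
z-sum = 1.282 + 1.645 = 2.927.
d_min = 2.927 × √(2/349) = 2.927 × 0.0757 = 0.222.

d_min ≈ 0.22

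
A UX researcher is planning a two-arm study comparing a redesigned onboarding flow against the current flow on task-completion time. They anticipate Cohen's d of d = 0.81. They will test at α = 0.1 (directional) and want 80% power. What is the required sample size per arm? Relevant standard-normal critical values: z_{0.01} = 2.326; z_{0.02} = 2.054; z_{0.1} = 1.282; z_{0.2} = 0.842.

n = 14 per group

For two independent groups with equal n: n = 2·((z_{α} + z_β) / d)².
z_{α} + z_β = 1.282 + 0.842 = 2.124.
n = 2 × (2.124 / 0.81)² = 2 × 2.622² = 2 × 6.88 = 13.8.
Round up to the next whole participant.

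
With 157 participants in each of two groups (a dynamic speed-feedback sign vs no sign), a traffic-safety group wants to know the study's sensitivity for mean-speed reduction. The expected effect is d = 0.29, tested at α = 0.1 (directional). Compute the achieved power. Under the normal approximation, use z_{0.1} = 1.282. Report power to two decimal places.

For two equal groups, power = Φ(d·√(n/2) − z_{α}).
d·√(n/2) = 0.29 × √(157/2) = 0.29 × 8.860 = 2.569.
z_β = 2.569 − 1.282 = 1.287.
Power = Φ(1.287) = 0.901.

power ≈ 0.90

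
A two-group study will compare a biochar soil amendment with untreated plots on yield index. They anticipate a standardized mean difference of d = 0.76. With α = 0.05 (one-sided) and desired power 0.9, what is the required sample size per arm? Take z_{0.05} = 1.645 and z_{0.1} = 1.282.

For two independent groups with equal n: n = 2·((z_{α} + z_β) / d)².
z_{α} + z_β = 1.645 + 1.282 = 2.927.
n = 2 × (2.927 / 0.76)² = 2 × 3.851² = 2 × 14.83 = 29.7.
Round up to the next whole participant.

n = 30 per group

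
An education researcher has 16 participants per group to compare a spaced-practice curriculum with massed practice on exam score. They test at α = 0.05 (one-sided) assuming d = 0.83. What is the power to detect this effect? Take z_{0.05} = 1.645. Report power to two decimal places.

For two equal groups, power = Φ(d·√(n/2) − z_{α}).
d·√(n/2) = 0.83 × √(16/2) = 0.83 × 2.828 = 2.348.
z_β = 2.348 − 1.645 = 0.703.
Power = Φ(0.703) = 0.759.

power ≈ 0.76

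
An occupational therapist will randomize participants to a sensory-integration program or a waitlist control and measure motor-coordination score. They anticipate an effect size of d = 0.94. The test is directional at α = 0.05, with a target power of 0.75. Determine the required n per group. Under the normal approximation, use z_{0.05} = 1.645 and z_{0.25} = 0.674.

n = 13 per group

For two independent groups with equal n: n = 2·((z_{α} + z_β) / d)².
z_{α} + z_β = 1.645 + 0.674 = 2.319.
n = 2 × (2.319 / 0.94)² = 2 × 2.467² = 2 × 6.09 = 12.2.
Round up to the next whole participant.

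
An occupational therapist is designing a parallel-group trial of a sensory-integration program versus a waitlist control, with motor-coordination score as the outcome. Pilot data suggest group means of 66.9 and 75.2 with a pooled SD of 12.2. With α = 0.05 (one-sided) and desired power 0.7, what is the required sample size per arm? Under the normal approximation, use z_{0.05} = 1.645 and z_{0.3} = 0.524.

n = 21 per group

Cohen's d = |M₁ − M₂| / SD_pooled = |66.9 − 75.2| / 12.2 = 8.3 / 12.2 = 0.680.
For two independent groups with equal n: n = 2·((z_{α} + z_β) / d)².
z_{α} + z_β = 1.645 + 0.524 = 2.169.
n = 2 × (2.169 / 0.680)² = 2 × 3.190² = 2 × 10.17 = 20.3.
Round up to the next whole participant.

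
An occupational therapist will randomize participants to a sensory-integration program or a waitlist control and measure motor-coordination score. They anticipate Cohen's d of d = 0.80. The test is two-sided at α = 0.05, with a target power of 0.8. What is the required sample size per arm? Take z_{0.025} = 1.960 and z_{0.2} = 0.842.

For two independent groups with equal n: n = 2·((z_{α/2} + z_β) / d)².
z_{α/2} + z_β = 1.960 + 0.842 = 2.802.
n = 2 × (2.802 / 0.80)² = 2 × 3.502² = 2 × 12.27 = 24.5.
Round up to the next whole participant.

n = 25 per group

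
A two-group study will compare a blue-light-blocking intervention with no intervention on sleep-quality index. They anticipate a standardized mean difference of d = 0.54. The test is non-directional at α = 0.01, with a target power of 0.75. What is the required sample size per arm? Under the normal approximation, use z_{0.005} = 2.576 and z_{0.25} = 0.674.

n = 73 per group

For two independent groups with equal n: n = 2·((z_{α/2} + z_β) / d)².
z_{α/2} + z_β = 2.576 + 0.674 = 3.250.
n = 2 × (3.250 / 0.54)² = 2 × 6.019² = 2 × 36.22 = 72.4.
Round up to the next whole participant.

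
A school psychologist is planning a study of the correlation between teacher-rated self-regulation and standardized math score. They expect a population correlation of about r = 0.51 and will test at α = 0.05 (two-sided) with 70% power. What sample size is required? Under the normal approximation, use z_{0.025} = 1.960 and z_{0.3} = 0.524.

Fisher's z: C = ½·ln((1+r)/(1−r)) = ½·ln(3.0816) = 0.5627.
n = ((z_{α/2} + z_β)/C)² + 3.
(1.960 + 0.524) / 0.5627 = 2.484 / 0.5627 = 4.414.
n = 4.414² + 3 = 19.49 + 3 = 22.5.
Round up.

n = 23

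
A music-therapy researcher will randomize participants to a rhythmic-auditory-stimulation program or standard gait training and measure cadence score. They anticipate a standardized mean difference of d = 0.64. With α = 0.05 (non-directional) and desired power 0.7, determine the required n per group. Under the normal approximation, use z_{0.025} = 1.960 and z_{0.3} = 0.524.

For two independent groups with equal n: n = 2·((z_{α/2} + z_β) / d)².
z_{α/2} + z_β = 1.960 + 0.524 = 2.484.
n = 2 × (2.484 / 0.64)² = 2 × 3.881² = 2 × 15.06 = 30.1.
Round up to the next whole participant.

n = 31 per group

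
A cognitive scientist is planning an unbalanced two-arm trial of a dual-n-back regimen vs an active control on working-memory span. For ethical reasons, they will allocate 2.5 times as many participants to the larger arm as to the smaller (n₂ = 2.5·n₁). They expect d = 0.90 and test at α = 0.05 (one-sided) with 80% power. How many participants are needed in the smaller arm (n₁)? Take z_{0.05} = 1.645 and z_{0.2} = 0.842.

With allocation ratio k = n₂/n₁ = 2.5, Var(x̄₁−x̄₂) = σ²(1/n₁ + 1/(k·n₁)) = σ²·(k+1)/(k·n₁).
So n₁ = (1 + 1/k)·((z_{α} + z_β)/d)² = 1.400 × (2.487/0.90)².
n₁ = 1.400 × 7.64 = 10.7.
Round up: n₁ = 11, giving n₂ = ⌈2.5 × 11⌉ = ⌈27.5⌉ = 28.

n₁ = 11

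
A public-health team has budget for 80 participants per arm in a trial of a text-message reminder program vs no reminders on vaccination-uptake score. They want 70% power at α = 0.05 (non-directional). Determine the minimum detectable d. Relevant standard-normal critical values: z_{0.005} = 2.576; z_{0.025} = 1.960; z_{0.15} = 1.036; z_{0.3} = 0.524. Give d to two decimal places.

For two independent groups of n = 80 each: d_min = (z_{α/2} + z_β)·√(2/n).
z-sum = 1.960 + 0.524 = 2.484.
d_min = 2.484 × √(2/80) = 2.484 × 0.1581 = 0.393.

d_min ≈ 0.39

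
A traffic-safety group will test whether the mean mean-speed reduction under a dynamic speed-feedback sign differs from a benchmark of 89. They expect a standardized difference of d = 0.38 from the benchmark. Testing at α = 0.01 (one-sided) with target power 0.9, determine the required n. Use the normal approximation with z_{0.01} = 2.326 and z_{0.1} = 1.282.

For a one-sample test: n = ((z_{α} + z_β) / d)².
z_{α} + z_β = 2.326 + 1.282 = 3.608.
n = (3.608 / 0.38)² = 9.495² = 90.15.
Round up.

n = 91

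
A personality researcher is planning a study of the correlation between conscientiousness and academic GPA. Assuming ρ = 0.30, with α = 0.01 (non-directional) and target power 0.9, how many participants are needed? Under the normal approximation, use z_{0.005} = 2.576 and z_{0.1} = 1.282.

Fisher's z: C = ½·ln((1+r)/(1−r)) = ½·ln(1.8571) = 0.3095.
n = ((z_{α/2} + z_β)/C)² + 3.
(2.576 + 1.282) / 0.3095 = 3.858 / 0.3095 = 12.465.
n = 12.465² + 3 = 155.38 + 3 = 158.4.
Round up.

n = 159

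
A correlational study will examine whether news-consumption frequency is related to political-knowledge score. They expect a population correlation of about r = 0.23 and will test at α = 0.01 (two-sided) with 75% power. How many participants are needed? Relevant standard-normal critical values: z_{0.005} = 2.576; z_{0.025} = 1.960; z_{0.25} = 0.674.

n = 196

Fisher's z: C = ½·ln((1+r)/(1−r)) = ½·ln(1.5974) = 0.2342.
n = ((z_{α/2} + z_β)/C)² + 3.
(2.576 + 0.674) / 0.2342 = 3.250 / 0.2342 = 13.877.
n = 13.877² + 3 = 192.57 + 3 = 195.6.
Round up.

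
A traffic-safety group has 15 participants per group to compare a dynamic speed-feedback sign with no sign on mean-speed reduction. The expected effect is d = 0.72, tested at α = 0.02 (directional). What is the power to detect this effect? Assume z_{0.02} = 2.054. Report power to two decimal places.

For two equal groups, power = Φ(d·√(n/2) − z_{α}).
d·√(n/2) = 0.72 × √(15/2) = 0.72 × 2.739 = 1.972.
z_β = 1.972 − 2.054 = -0.082.
Power = Φ(-0.082) = 0.467.

power ≈ 0.47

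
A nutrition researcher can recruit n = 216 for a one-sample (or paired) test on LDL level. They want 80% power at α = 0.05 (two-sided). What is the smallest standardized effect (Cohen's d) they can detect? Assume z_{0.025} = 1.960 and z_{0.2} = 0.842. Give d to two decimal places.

d_min ≈ 0.19

For a single sample (or paired design) of n = 216: d_min = (z_{α/2} + z_β)/√n.
z-sum = 1.960 + 0.842 = 2.802.
d_min = 2.802 / √216 = 2.802 / 14.697 = 0.191.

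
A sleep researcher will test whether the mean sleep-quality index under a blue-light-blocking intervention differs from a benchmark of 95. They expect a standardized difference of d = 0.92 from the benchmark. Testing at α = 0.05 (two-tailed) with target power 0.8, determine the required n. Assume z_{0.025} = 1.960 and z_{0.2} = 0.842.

For a one-sample test: n = ((z_{α/2} + z_β) / d)².
z_{α/2} + z_β = 1.960 + 0.842 = 2.802.
n = (2.802 / 0.92)² = 3.046² = 9.28.
Round up.

n = 10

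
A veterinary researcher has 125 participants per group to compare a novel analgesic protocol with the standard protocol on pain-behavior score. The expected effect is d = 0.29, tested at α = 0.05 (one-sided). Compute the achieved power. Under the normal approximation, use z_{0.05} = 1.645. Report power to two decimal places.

For two equal groups, power = Φ(d·√(n/2) − z_{α}).
d·√(n/2) = 0.29 × √(125/2) = 0.29 × 7.906 = 2.293.
z_β = 2.293 − 1.645 = 0.648.
Power = Φ(0.648) = 0.741.

power ≈ 0.74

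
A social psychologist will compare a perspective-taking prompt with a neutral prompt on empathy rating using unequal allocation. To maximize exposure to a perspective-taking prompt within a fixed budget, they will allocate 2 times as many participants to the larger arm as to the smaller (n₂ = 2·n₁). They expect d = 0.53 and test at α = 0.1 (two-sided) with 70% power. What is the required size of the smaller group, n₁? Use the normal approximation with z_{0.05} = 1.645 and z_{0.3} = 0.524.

n₁ = 26

With allocation ratio k = n₂/n₁ = 2, Var(x̄₁−x̄₂) = σ²(1/n₁ + 1/(k·n₁)) = σ²·(k+1)/(k·n₁).
So n₁ = (1 + 1/k)·((z_{α/2} + z_β)/d)² = 1.500 × (2.169/0.53)².
n₁ = 1.500 × 16.75 = 25.1.
Round up: n₁ = 26, giving n₂ = 2 × 26 = 52.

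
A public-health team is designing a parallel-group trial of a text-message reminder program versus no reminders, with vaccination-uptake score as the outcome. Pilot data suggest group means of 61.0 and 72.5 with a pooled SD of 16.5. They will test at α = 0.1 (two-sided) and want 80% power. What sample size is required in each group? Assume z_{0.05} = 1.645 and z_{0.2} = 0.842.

n = 26 per group

Cohen's d = |M₁ − M₂| / SD_pooled = |61.0 − 72.5| / 16.5 = 11.5 / 16.5 = 0.697.
For two independent groups with equal n: n = 2·((z_{α/2} + z_β) / d)².
z_{α/2} + z_β = 1.645 + 0.842 = 2.487.
n = 2 × (2.487 / 0.697)² = 2 × 3.568² = 2 × 12.73 = 25.5.
Round up to the next whole participant.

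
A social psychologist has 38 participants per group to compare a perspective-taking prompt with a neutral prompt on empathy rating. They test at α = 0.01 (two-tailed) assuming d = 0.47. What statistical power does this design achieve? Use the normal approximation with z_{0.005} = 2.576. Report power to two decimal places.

For two equal groups, power = Φ(d·√(n/2) − z_{α/2}).
d·√(n/2) = 0.47 × √(38/2) = 0.47 × 4.359 = 2.049.
z_β = 2.049 − 2.576 = -0.527.
Power = Φ(-0.527) = 0.299.

power ≈ 0.30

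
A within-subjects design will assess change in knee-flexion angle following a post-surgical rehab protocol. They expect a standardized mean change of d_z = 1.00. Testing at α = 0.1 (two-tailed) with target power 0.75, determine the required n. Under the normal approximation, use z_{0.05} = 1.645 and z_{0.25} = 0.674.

For a paired (one-sample on differences) test: n = ((z_{α/2} + z_β) / d)².
z_{α/2} + z_β = 1.645 + 0.674 = 2.319.
n = (2.319 / 1.00)² = 2.319² = 5.38.
Round up.

n = 6 pairs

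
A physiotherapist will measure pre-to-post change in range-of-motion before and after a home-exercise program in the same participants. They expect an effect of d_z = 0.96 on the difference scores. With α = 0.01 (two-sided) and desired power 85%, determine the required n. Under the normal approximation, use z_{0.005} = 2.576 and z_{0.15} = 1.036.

n = 15 pairs

For a paired (one-sample on differences) test: n = ((z_{α/2} + z_β) / d)².
z_{α/2} + z_β = 2.576 + 1.036 = 3.612.
n = (3.612 / 0.96)² = 3.763² = 14.16.
Round up.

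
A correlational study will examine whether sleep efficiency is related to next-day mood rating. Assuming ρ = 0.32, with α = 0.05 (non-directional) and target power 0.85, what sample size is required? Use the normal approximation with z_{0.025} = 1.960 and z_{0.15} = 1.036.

n = 85

Fisher's z: C = ½·ln((1+r)/(1−r)) = ½·ln(1.9412) = 0.3316.
n = ((z_{α/2} + z_β)/C)² + 3.
(1.960 + 1.036) / 0.3316 = 2.996 / 0.3316 = 9.035.
n = 9.035² + 3 = 81.63 + 3 = 84.6.
Round up.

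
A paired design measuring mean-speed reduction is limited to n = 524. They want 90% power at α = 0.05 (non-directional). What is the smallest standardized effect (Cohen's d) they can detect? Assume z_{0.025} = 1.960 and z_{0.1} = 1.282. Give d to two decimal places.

d_min ≈ 0.14

For a single sample (or paired design) of n = 524: d_min = (z_{α/2} + z_β)/√n.
z-sum = 1.960 + 1.282 = 3.242.
d_min = 3.242 / √524 = 3.242 / 22.891 = 0.142.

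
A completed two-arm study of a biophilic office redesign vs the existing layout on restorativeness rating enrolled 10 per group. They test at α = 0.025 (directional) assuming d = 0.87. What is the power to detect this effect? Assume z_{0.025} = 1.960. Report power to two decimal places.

For two equal groups, power = Φ(d·√(n/2) − z_{α}).
d·√(n/2) = 0.87 × √(10/2) = 0.87 × 2.236 = 1.945.
z_β = 1.945 − 1.960 = -0.015.
Power = Φ(-0.015) = 0.494.

power ≈ 0.49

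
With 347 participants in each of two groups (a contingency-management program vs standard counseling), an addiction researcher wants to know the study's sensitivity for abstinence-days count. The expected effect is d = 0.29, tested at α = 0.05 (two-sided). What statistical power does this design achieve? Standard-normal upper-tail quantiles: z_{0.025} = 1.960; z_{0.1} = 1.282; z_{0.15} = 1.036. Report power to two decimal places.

power ≈ 0.97

For two equal groups, power = Φ(d·√(n/2) − z_{α/2}).
d·√(n/2) = 0.29 × √(347/2) = 0.29 × 13.172 = 3.820.
z_β = 3.820 − 1.960 = 1.860.
Power = Φ(1.860) = 0.969.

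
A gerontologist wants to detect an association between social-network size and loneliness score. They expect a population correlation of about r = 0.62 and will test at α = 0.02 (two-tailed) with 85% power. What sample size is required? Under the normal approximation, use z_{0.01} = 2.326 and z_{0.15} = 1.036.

n = 25

Fisher's z: C = ½·ln((1+r)/(1−r)) = ½·ln(4.2632) = 0.7250.
n = ((z_{α/2} + z_β)/C)² + 3.
(2.326 + 1.036) / 0.7250 = 3.362 / 0.7250 = 4.637.
n = 4.637² + 3 = 21.50 + 3 = 24.5.
Round up.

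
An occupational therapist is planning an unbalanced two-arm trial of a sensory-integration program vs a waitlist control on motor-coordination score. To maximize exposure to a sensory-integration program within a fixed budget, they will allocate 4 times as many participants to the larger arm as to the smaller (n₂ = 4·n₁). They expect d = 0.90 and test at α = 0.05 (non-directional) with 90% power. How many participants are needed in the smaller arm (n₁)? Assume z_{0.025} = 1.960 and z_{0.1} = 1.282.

n₁ = 17

With allocation ratio k = n₂/n₁ = 4, Var(x̄₁−x̄₂) = σ²(1/n₁ + 1/(k·n₁)) = σ²·(k+1)/(k·n₁).
So n₁ = (1 + 1/k)·((z_{α/2} + z_β)/d)² = 1.250 × (3.242/0.90)².
n₁ = 1.250 × 12.98 = 16.2.
Round up: n₁ = 17, giving n₂ = 4 × 17 = 68.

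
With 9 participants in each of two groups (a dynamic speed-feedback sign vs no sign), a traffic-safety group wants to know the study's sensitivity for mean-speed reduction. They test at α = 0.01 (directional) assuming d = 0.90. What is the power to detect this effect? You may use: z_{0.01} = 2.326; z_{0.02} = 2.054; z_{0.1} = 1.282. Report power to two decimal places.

For two equal groups, power = Φ(d·√(n/2) − z_{α}).
d·√(n/2) = 0.90 × √(9/2) = 0.90 × 2.121 = 1.909.
z_β = 1.909 − 2.326 = -0.417.
Power = Φ(-0.417) = 0.338.

power ≈ 0.34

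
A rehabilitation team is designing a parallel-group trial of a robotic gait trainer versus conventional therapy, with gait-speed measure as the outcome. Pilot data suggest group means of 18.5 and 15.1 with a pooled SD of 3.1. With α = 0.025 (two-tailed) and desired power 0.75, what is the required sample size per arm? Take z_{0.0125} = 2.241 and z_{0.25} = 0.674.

Cohen's d = |M₁ − M₂| / SD_pooled = |18.5 − 15.1| / 3.1 = 3.4 / 3.1 = 1.097.
For two independent groups with equal n: n = 2·((z_{α/2} + z_β) / d)².
z_{α/2} + z_β = 2.241 + 0.674 = 2.915.
n = 2 × (2.915 / 1.097)² = 2 × 2.657² = 2 × 7.06 = 14.1.
Round up to the next whole participant.

n = 15 per group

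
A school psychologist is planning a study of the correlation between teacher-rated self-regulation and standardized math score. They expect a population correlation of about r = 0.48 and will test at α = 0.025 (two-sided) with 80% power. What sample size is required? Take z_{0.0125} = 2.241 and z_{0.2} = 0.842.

Fisher's z: C = ½·ln((1+r)/(1−r)) = ½·ln(2.8462) = 0.5230.
n = ((z_{α/2} + z_β)/C)² + 3.
(2.241 + 0.842) / 0.5230 = 3.083 / 0.5230 = 5.895.
n = 5.895² + 3 = 34.75 + 3 = 37.7.
Round up.

n = 38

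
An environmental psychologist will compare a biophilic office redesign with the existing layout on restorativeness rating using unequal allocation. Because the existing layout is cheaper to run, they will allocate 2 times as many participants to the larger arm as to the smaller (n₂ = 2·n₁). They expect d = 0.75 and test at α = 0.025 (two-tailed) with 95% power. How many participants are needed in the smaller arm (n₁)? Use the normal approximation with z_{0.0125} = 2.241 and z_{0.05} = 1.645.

n₁ = 41

With allocation ratio k = n₂/n₁ = 2, Var(x̄₁−x̄₂) = σ²(1/n₁ + 1/(k·n₁)) = σ²·(k+1)/(k·n₁).
So n₁ = (1 + 1/k)·((z_{α/2} + z_β)/d)² = 1.500 × (3.886/0.75)².
n₁ = 1.500 × 26.85 = 40.3.
Round up: n₁ = 41, giving n₂ = 2 × 41 = 82.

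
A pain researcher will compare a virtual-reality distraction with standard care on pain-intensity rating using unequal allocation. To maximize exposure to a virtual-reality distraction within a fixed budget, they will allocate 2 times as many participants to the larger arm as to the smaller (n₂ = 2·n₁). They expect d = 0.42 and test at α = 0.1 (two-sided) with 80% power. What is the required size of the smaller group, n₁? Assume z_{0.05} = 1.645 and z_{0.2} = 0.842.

n₁ = 53

With allocation ratio k = n₂/n₁ = 2, Var(x̄₁−x̄₂) = σ²(1/n₁ + 1/(k·n₁)) = σ²·(k+1)/(k·n₁).
So n₁ = (1 + 1/k)·((z_{α/2} + z_β)/d)² = 1.500 × (2.487/0.42)².
n₁ = 1.500 × 35.06 = 52.6.
Round up: n₁ = 53, giving n₂ = 2 × 53 = 106.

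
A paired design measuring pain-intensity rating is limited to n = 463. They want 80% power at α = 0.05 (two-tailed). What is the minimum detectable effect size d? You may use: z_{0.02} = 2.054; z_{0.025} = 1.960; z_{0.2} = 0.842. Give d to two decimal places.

d_min ≈ 0.13

For a single sample (or paired design) of n = 463: d_min = (z_{α/2} + z_β)/√n.
z-sum = 1.960 + 0.842 = 2.802.
d_min = 2.802 / √463 = 2.802 / 21.517 = 0.130.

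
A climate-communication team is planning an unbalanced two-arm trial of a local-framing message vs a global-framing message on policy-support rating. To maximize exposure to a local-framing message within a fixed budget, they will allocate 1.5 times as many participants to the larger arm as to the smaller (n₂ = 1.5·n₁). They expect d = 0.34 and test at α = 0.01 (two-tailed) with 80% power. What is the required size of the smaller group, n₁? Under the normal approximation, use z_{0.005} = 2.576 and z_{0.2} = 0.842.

n₁ = 169

With allocation ratio k = n₂/n₁ = 1.5, Var(x̄₁−x̄₂) = σ²(1/n₁ + 1/(k·n₁)) = σ²·(k+1)/(k·n₁).
So n₁ = (1 + 1/k)·((z_{α/2} + z_β)/d)² = 1.667 × (3.418/0.34)².
n₁ = 1.667 × 101.06 = 168.4.
Round up: n₁ = 169, giving n₂ = ⌈1.5 × 169⌉ = ⌈253.5⌉ = 254.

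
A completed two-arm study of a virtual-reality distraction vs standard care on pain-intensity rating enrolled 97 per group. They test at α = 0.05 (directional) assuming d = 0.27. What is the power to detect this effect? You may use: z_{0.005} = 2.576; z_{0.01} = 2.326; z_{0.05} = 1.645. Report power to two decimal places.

power ≈ 0.59

For two equal groups, power = Φ(d·√(n/2) − z_{α}).
d·√(n/2) = 0.27 × √(97/2) = 0.27 × 6.964 = 1.880.
z_β = 1.880 − 1.645 = 0.235.
Power = Φ(0.235) = 0.593.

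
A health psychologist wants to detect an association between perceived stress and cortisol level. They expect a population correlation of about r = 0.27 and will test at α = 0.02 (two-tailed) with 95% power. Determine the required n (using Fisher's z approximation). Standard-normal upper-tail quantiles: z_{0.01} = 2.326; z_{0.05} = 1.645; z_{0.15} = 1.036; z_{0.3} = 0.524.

n = 209

Fisher's z: C = ½·ln((1+r)/(1−r)) = ½·ln(1.7397) = 0.2769.
n = ((z_{α/2} + z_β)/C)² + 3.
(2.326 + 1.645) / 0.2769 = 3.971 / 0.2769 = 14.341.
n = 14.341² + 3 = 205.66 + 3 = 208.7.
Round up.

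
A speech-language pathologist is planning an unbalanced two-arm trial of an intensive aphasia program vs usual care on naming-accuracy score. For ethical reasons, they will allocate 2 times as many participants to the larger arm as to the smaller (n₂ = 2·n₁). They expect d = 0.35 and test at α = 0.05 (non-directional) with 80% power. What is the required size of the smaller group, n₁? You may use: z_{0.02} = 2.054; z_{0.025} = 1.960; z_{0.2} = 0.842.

n₁ = 97

With allocation ratio k = n₂/n₁ = 2, Var(x̄₁−x̄₂) = σ²(1/n₁ + 1/(k·n₁)) = σ²·(k+1)/(k·n₁).
So n₁ = (1 + 1/k)·((z_{α/2} + z_β)/d)² = 1.500 × (2.802/0.35)².
n₁ = 1.500 × 64.09 = 96.1.
Round up: n₁ = 97, giving n₂ = 2 × 97 = 194.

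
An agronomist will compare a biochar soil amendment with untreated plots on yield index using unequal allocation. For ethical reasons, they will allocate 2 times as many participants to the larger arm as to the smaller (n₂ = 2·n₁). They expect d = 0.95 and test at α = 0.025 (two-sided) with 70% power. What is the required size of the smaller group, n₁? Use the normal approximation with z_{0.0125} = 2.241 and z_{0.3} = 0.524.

With allocation ratio k = n₂/n₁ = 2, Var(x̄₁−x̄₂) = σ²(1/n₁ + 1/(k·n₁)) = σ²·(k+1)/(k·n₁).
So n₁ = (1 + 1/k)·((z_{α/2} + z_β)/d)² = 1.500 × (2.765/0.95)².
n₁ = 1.500 × 8.47 = 12.7.
Round up: n₁ = 13, giving n₂ = 2 × 13 = 26.

n₁ = 13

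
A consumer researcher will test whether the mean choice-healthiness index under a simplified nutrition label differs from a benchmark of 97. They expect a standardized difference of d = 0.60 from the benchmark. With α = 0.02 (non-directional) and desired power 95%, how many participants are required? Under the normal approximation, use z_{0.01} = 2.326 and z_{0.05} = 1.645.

n = 44

For a one-sample test: n = ((z_{α/2} + z_β) / d)².
z_{α/2} + z_β = 2.326 + 1.645 = 3.971.
n = (3.971 / 0.60)² = 6.618² = 43.80.
Round up.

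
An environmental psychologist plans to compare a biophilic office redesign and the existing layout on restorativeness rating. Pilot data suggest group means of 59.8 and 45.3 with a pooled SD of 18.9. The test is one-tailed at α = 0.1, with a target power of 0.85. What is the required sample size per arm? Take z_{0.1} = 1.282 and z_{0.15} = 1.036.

Cohen's d = |M₁ − M₂| / SD_pooled = |59.8 − 45.3| / 18.9 = 14.5 / 18.9 = 0.767.
For two independent groups with equal n: n = 2·((z_{α} + z_β) / d)².
z_{α} + z_β = 1.282 + 1.036 = 2.318.
n = 2 × (2.318 / 0.767)² = 2 × 3.022² = 2 × 9.13 = 18.3.
Round up to the next whole participant.

n = 19 per group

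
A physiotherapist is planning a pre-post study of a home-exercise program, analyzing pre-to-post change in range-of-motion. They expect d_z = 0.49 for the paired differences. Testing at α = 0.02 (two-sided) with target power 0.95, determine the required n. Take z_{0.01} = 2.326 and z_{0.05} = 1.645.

For a paired (one-sample on differences) test: n = ((z_{α/2} + z_β) / d)².
z_{α/2} + z_β = 2.326 + 1.645 = 3.971.
n = (3.971 / 0.49)² = 8.104² = 65.68.
Round up.

n = 66 pairs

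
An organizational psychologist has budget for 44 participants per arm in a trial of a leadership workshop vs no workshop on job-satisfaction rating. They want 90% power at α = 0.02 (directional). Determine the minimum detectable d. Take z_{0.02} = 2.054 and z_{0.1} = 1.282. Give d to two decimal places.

d_min ≈ 0.71

For two independent groups of n = 44 each: d_min = (z_{α} + z_β)·√(2/n).
z-sum = 2.054 + 1.282 = 3.336.
d_min = 3.336 × √(2/44) = 3.336 × 0.2132 = 0.711.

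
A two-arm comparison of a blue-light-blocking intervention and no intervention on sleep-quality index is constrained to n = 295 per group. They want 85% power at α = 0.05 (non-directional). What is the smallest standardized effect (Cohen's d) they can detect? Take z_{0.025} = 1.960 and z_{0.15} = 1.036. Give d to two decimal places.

For two independent groups of n = 295 each: d_min = (z_{α/2} + z_β)·√(2/n).
z-sum = 1.960 + 1.036 = 2.996.
d_min = 2.996 × √(2/295) = 2.996 × 0.0823 = 0.247.

d_min ≈ 0.25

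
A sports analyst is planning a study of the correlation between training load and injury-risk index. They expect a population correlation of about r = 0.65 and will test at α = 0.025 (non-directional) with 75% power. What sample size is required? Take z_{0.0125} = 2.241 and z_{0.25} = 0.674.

n = 18

Fisher's z: C = ½·ln((1+r)/(1−r)) = ½·ln(4.7143) = 0.7753.
n = ((z_{α/2} + z_β)/C)² + 3.
(2.241 + 0.674) / 0.7753 = 2.915 / 0.7753 = 3.760.
n = 3.760² + 3 = 14.14 + 3 = 17.1.
Round up.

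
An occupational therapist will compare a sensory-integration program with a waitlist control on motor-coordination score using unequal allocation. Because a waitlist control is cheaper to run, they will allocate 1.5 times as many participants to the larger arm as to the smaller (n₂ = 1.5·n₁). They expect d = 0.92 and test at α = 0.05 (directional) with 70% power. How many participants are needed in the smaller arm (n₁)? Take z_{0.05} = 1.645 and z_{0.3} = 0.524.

n₁ = 10

With allocation ratio k = n₂/n₁ = 1.5, Var(x̄₁−x̄₂) = σ²(1/n₁ + 1/(k·n₁)) = σ²·(k+1)/(k·n₁).
So n₁ = (1 + 1/k)·((z_{α} + z_β)/d)² = 1.667 × (2.169/0.92)².
n₁ = 1.667 × 5.56 = 9.3.
Round up: n₁ = 10, giving n₂ = 1.5 × 10 = 15.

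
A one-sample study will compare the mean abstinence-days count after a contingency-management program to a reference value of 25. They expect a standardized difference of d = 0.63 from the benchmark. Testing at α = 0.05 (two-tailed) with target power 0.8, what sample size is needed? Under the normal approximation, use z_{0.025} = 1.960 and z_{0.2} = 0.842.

For a one-sample test: n = ((z_{α/2} + z_β) / d)².
z_{α/2} + z_β = 1.960 + 0.842 = 2.802.
n = (2.802 / 0.63)² = 4.448² = 19.78.
Round up.

n = 20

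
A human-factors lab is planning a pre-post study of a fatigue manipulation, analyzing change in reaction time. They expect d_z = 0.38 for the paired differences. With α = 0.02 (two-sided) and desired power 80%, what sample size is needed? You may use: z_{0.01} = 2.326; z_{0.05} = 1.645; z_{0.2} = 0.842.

n = 70 pairs

For a paired (one-sample on differences) test: n = ((z_{α/2} + z_β) / d)².
z_{α/2} + z_β = 2.326 + 0.842 = 3.168.
n = (3.168 / 0.38)² = 8.337² = 69.50.
Round up.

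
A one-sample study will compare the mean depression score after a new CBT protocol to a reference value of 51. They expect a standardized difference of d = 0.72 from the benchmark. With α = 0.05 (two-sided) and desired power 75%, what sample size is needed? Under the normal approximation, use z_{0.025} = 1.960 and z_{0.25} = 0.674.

n = 14

For a one-sample test: n = ((z_{α/2} + z_β) / d)².
z_{α/2} + z_β = 1.960 + 0.674 = 2.634.
n = (2.634 / 0.72)² = 3.658² = 13.38.
Round up.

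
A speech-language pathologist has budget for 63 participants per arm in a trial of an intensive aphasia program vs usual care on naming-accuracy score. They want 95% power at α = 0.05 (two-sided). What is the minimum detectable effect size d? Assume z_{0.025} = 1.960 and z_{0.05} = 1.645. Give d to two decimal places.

d_min ≈ 0.64

For two independent groups of n = 63 each: d_min = (z_{α/2} + z_β)·√(2/n).
z-sum = 1.960 + 1.645 = 3.605.
d_min = 3.605 × √(2/63) = 3.605 × 0.1782 = 0.642.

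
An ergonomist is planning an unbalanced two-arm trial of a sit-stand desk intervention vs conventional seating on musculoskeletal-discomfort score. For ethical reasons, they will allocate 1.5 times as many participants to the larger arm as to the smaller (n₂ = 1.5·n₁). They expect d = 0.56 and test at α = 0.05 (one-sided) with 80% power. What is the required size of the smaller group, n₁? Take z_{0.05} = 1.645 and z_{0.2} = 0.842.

With allocation ratio k = n₂/n₁ = 1.5, Var(x̄₁−x̄₂) = σ²(1/n₁ + 1/(k·n₁)) = σ²·(k+1)/(k·n₁).
So n₁ = (1 + 1/k)·((z_{α} + z_β)/d)² = 1.667 × (2.487/0.56)².
n₁ = 1.667 × 19.72 = 32.9.
Round up: n₁ = 33, giving n₂ = ⌈1.5 × 33⌉ = ⌈49.5⌉ = 50.

n₁ = 33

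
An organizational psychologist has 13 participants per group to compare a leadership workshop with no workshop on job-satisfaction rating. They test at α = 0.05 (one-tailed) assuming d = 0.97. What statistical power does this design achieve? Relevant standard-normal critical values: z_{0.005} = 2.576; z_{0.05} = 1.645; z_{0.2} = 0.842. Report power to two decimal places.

power ≈ 0.80

For two equal groups, power = Φ(d·√(n/2) − z_{α}).
d·√(n/2) = 0.97 × √(13/2) = 0.97 × 2.550 = 2.473.
z_β = 2.473 − 1.645 = 0.828.
Power = Φ(0.828) = 0.796.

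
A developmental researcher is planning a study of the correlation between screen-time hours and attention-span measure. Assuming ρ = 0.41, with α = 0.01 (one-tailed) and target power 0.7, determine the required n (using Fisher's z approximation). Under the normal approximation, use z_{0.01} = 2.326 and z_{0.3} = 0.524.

Fisher's z: C = ½·ln((1+r)/(1−r)) = ½·ln(2.3898) = 0.4356.
n = ((z_{α} + z_β)/C)² + 3.
(2.326 + 0.524) / 0.4356 = 2.850 / 0.4356 = 6.543.
n = 6.543² + 3 = 42.81 + 3 = 45.8.
Round up.

n = 46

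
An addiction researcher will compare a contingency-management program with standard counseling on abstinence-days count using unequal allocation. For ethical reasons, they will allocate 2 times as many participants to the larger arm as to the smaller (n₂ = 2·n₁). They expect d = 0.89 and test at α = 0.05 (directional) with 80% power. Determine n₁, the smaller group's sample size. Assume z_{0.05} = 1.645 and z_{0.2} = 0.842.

n₁ = 12

With allocation ratio k = n₂/n₁ = 2, Var(x̄₁−x̄₂) = σ²(1/n₁ + 1/(k·n₁)) = σ²·(k+1)/(k·n₁).
So n₁ = (1 + 1/k)·((z_{α} + z_β)/d)² = 1.500 × (2.487/0.89)².
n₁ = 1.500 × 7.81 = 11.7.
Round up: n₁ = 12, giving n₂ = 2 × 12 = 24.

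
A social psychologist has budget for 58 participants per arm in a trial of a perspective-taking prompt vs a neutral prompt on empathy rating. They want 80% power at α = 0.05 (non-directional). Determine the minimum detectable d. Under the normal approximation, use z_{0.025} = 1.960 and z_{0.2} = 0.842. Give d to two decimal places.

d_min ≈ 0.52

For two independent groups of n = 58 each: d_min = (z_{α/2} + z_β)·√(2/n).
z-sum = 1.960 + 0.842 = 2.802.
d_min = 2.802 × √(2/58) = 2.802 × 0.1857 = 0.520.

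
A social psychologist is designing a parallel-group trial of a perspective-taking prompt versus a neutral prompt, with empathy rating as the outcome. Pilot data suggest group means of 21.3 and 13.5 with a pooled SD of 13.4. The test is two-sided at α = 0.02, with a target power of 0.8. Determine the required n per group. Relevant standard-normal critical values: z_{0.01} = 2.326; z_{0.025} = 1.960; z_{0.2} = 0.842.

Cohen's d = |M₁ − M₂| / SD_pooled = |21.3 − 13.5| / 13.4 = 7.8 / 13.4 = 0.582.
For two independent groups with equal n: n = 2·((z_{α/2} + z_β) / d)².
z_{α/2} + z_β = 2.326 + 0.842 = 3.168.
n = 2 × (3.168 / 0.582)² = 2 × 5.443² = 2 × 29.63 = 59.3.
Round up to the next whole participant.

n = 60 per group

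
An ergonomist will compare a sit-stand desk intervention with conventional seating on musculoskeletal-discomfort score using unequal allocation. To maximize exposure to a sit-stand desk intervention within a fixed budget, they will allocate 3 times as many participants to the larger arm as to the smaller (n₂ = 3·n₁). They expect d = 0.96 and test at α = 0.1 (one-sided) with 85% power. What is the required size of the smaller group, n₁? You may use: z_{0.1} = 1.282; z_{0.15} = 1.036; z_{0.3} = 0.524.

n₁ = 8

With allocation ratio k = n₂/n₁ = 3, Var(x̄₁−x̄₂) = σ²(1/n₁ + 1/(k·n₁)) = σ²·(k+1)/(k·n₁).
So n₁ = (1 + 1/k)·((z_{α} + z_β)/d)² = 1.333 × (2.318/0.96)².
n₁ = 1.333 × 5.83 = 7.8.
Round up: n₁ = 8, giving n₂ = 3 × 8 = 24.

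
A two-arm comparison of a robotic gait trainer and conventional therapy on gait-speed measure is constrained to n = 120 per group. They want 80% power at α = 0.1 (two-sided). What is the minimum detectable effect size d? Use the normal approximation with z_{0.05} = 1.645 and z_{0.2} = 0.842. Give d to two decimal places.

d_min ≈ 0.32

For two independent groups of n = 120 each: d_min = (z_{α/2} + z_β)·√(2/n).
z-sum = 1.645 + 0.842 = 2.487.
d_min = 2.487 × √(2/120) = 2.487 × 0.1291 = 0.321.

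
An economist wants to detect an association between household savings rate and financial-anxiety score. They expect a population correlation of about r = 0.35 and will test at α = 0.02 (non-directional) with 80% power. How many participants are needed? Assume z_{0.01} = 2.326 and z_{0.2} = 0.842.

n = 79

Fisher's z: C = ½·ln((1+r)/(1−r)) = ½·ln(2.0769) = 0.3654.
n = ((z_{α/2} + z_β)/C)² + 3.
(2.326 + 0.842) / 0.3654 = 3.168 / 0.3654 = 8.670.
n = 8.670² + 3 = 75.17 + 3 = 78.2.
Round up.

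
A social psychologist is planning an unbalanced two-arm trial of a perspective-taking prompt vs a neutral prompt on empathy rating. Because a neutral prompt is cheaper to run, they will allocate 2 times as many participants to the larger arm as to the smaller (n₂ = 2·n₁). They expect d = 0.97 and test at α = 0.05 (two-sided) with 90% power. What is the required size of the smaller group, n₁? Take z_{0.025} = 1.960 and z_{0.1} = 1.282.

n₁ = 17

With allocation ratio k = n₂/n₁ = 2, Var(x̄₁−x̄₂) = σ²(1/n₁ + 1/(k·n₁)) = σ²·(k+1)/(k·n₁).
So n₁ = (1 + 1/k)·((z_{α/2} + z_β)/d)² = 1.500 × (3.242/0.97)².
n₁ = 1.500 × 11.17 = 16.8.
Round up: n₁ = 17, giving n₂ = 2 × 17 = 34.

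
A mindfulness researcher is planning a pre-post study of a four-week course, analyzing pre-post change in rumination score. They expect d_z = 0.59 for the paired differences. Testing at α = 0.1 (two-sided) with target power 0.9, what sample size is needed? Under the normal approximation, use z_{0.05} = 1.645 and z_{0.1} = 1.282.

For a paired (one-sample on differences) test: n = ((z_{α/2} + z_β) / d)².
z_{α/2} + z_β = 1.645 + 1.282 = 2.927.
n = (2.927 / 0.59)² = 4.961² = 24.61.
Round up.

n = 25 pairs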